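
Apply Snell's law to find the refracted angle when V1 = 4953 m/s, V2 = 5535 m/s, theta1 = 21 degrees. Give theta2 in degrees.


sin(theta1) = sin(21 deg) = 0.358368
sin(theta2) = V2/V1 * sin(theta1) = 5535/4953 * 0.358368 = 0.400478
theta2 = arcsin(0.400478) = 23.6081 degrees

23.6081


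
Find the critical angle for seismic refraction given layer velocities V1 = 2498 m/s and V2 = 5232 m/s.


V1/V2 = 2498/5232 = 0.477446
theta_c = arcsin(0.477446) = 28.5188 degrees

28.5188


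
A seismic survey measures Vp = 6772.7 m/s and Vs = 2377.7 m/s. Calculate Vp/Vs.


Vp/Vs = 6772.7 / 2377.7
= 2.8484

2.8484


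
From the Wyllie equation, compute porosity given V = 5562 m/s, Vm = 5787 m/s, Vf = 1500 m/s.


1/V - 1/Vm = 1/5562 - 1/5787 = 6.99e-06
1/Vf - 1/Vm = 1/1500 - 1/5787 = 0.00049387
phi = 6.99e-06 / 0.00049387 = 0.0142

0.0142


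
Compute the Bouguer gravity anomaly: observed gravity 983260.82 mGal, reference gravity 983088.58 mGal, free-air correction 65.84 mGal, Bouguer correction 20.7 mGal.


BA = g_obs - g_ref + FAC - BC
= 983260.82 - 983088.58 + 65.84 - 20.7
= 217.38 mGal

217.38


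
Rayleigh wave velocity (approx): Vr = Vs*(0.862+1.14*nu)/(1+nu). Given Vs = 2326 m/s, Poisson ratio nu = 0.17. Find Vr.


Numerator factor = 0.862 + 1.14*0.17 = 1.0558
Denominator = 1 + 0.17 = 1.17
Vr = 2326 * 1.0558 / 1.17 = 2098.97 m/s

2098.97


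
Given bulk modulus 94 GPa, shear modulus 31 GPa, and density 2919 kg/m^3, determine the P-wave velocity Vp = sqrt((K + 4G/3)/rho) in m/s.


First compute the effective modulus:
K + 4G/3 = 94e9 + 4*31e9/3 = 135333333333.33 Pa
Then divide by density:
135333333333.33 / 2919 = 46362909.6723 Pa/(kg/m^3)
Take the square root:
Vp = sqrt(46362909.6723) = 6809.03 m/s

6809.03


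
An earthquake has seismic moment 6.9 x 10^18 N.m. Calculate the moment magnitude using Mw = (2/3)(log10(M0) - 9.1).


log10(M0) = log10(6.9 x 10^18) = 18.8388
Mw = 2/3 * (18.8388 - 9.1)
= 2/3 * 9.7388
= 6.49

6.49


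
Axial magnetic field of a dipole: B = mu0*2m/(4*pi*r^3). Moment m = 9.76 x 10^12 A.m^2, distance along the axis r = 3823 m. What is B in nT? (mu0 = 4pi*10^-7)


m = 9.76 x 10^12 = 9760000000000 A.m^2
2m = 19520000000000 A.m^2
r^3 = 3823^3 = 55874402767
B = (4pi*10^-7) * 19520000000000 / (4*pi * 55874402767) * 1e9
= 24529555.439229 / 702138453026.1 * 1e9
= 34935.4965 nT

34935.4965


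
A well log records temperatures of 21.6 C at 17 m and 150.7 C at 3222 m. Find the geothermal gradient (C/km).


dT = 150.7 - 21.6 = 129.1 C
dz = 3222 - 17 = 3205 m
gradient = dT/dz * 1000 = 129.1/3205 * 1000 = 40.2808 C/km

40.2808


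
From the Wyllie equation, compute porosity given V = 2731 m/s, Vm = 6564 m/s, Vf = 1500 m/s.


1/V - 1/Vm = 1/2731 - 1/6564 = 0.00021382
1/Vf - 1/Vm = 1/1500 - 1/6564 = 0.00051432
phi = 0.00021382 / 0.00051432 = 0.4157

0.4157


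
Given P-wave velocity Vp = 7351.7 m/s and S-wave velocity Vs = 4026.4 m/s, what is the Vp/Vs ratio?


Vp/Vs = 7351.7 / 4026.4
= 1.8259

1.8259


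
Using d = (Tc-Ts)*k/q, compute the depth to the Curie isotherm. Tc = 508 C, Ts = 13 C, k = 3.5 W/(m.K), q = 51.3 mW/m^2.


T_Curie - T_surf = 508 - 13 = 495 C
Convert q to W/m^2: 51.3 mW/m^2 = 0.0513 W/m^2
d = 495 * 3.5 / 0.0513 = 33771.93 m

33771.93


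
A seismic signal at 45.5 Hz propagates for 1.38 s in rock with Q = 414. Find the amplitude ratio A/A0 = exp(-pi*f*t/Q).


pi*f*t/Q = pi*45.5*1.38/414 = 0.476475
A/A0 = exp(-0.476475) = 0.620969

0.620969


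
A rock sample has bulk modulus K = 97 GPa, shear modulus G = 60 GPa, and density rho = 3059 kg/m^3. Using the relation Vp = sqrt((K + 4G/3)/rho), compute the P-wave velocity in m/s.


First compute the effective modulus:
K + 4G/3 = 97e9 + 4*60e9/3 = 177000000000.0 Pa
Then divide by density:
177000000000.0 / 3059 = 57862046.4204 Pa/(kg/m^3)
Take the square root:
Vp = sqrt(57862046.4204) = 7606.71 m/s

7606.71


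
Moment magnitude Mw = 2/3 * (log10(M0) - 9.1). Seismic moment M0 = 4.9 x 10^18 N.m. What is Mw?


log10(M0) = log10(4.9 x 10^18) = 18.6902
Mw = 2/3 * (18.6902 - 9.1)
= 2/3 * 9.5902
= 6.39

6.39


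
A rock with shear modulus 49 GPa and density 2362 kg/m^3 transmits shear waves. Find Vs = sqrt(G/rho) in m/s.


Convert G to Pa: G = 49e9 Pa
Compute G/rho = 49e9 / 2362 = 20745131.2447
Vs = sqrt(20745131.2447) = 4554.68 m/s

4554.68


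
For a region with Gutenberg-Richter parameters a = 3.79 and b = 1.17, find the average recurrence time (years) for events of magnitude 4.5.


log10(N) = 3.79 - 1.17*4.5 = -1.475
N = 10^-1.475 = 0.033497
T = 1/N = 1/0.033497 = 29.8538 years

29.8538


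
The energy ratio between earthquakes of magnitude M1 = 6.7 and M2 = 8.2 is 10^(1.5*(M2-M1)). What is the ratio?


M2 - M1 = 8.2 - 6.7 = 1.5
1.5 * 1.5 = 2.25
ratio = 10^2.25 = 177.83

177.83


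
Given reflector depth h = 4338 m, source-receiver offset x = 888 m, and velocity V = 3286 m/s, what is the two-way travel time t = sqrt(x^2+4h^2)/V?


x^2 + 4h^2 = 888^2 + 4*4338^2 = 788544 + 75272976 = 76061520
sqrt(76061520) = 8721.3256
t = 8721.3256 / 3286 = 2.6541 s

2.6541


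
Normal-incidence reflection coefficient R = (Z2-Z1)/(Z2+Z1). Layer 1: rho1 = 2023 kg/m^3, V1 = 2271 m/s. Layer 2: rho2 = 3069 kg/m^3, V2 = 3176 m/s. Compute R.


Z1 = 2023 * 2271 = 4594233
Z2 = 3069 * 3176 = 9747144
R = (9747144 - 4594233) / (9747144 + 4594233) = 5152911 / 14341377 = 0.3593

0.3593


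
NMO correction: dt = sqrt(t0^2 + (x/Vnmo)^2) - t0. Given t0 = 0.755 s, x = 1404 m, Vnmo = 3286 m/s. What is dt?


x/Vnmo = 1404/3286 = 0.427267
(x/Vnmo)^2 = 0.182557
t0^2 = 0.570025
sqrt(0.570025 + 0.182557) = 0.867515
dt = 0.867515 - 0.755 = 0.112515

0.112515


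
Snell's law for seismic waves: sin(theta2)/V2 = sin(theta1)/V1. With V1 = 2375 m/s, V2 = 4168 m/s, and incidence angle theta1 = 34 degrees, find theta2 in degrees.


sin(theta1) = sin(34 deg) = 0.559193
sin(theta2) = V2/V1 * sin(theta1) = 4168/2375 * 0.559193 = 0.981354
theta2 = arcsin(0.981354) = 78.9183 degrees

78.9183


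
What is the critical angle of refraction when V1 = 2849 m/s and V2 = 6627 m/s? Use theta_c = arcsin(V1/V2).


V1/V2 = 2849/6627 = 0.429908
theta_c = arcsin(0.429908) = 25.4617 degrees

25.4617


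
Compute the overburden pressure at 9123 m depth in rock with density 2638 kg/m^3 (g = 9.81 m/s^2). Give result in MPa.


P = rho * g * z / 1e6
= 2638 * 9.81 * 9123 / 1e6
= 236092109.94 / 1e6
= 236.0921 MPa

236.0921


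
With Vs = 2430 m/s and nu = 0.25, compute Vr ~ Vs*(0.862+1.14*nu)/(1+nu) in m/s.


Numerator factor = 0.862 + 1.14*0.25 = 1.147
Denominator = 1 + 0.25 = 1.25
Vr = 2430 * 1.147 / 1.25 = 2229.77 m/s

2229.77


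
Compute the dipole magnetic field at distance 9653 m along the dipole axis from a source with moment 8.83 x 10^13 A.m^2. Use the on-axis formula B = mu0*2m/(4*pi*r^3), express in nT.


m = 8.83 x 10^13 = 88300000000000 A.m^2
2m = 176600000000000 A.m^2
r^3 = 9653^3 = 899470488077
B = (4pi*10^-7) * 176600000000000 / (4*pi * 899470488077) * 1e9
= 221922105.049583 / 11303079509854.12 * 1e9
= 19633.7737 nT

19633.7737


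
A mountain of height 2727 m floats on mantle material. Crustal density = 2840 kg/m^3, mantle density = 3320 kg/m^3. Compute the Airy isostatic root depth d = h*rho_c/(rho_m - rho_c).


rho_m - rho_c = 3320 - 2840 = 480
d = 2727 * 2840 / 480
= 7744680 / 480
= 16134.75 m

16134.75


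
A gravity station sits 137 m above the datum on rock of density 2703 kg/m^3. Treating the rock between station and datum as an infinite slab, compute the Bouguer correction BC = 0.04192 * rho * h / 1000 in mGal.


BC = 0.04192 * rho * h / 1000
= 0.04192 * 2703 * 137 / 1000
= 15.5234 mGal

15.5234


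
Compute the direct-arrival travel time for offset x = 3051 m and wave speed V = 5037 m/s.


t = x / V
= 3051 / 5037
= 0.6057 s

0.6057


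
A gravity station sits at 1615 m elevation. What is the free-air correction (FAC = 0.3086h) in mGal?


FAC = 0.3086 * h
= 0.3086 * 1615
= 498.389 mGal

498.389


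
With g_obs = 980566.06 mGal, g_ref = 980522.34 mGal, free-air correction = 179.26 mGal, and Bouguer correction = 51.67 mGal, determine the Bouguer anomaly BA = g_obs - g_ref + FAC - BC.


BA = g_obs - g_ref + FAC - BC
= 980566.06 - 980522.34 + 179.26 - 51.67
= 171.31 mGal

171.31


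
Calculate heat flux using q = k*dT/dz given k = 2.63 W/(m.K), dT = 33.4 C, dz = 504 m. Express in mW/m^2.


q = k * dT / dz * 1000
= 2.63 * 33.4 / 504 * 1000
= 0.17429 * 1000
= 174.2897 mW/m^2

174.2897


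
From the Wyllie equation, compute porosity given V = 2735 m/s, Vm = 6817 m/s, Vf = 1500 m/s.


1/V - 1/Vm = 1/2735 - 1/6817 = 0.00021894
1/Vf - 1/Vm = 1/1500 - 1/6817 = 0.00051997
phi = 0.00021894 / 0.00051997 = 0.4211

0.4211


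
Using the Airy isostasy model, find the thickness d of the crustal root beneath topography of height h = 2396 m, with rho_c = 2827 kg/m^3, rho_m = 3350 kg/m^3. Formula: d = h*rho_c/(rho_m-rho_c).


rho_m - rho_c = 3350 - 2827 = 523
d = 2396 * 2827 / 523
= 6773492 / 523
= 12951.23 m

12951.23


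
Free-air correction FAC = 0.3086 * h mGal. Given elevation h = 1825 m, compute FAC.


FAC = 0.3086 * h
= 0.3086 * 1825
= 563.195 mGal

563.195


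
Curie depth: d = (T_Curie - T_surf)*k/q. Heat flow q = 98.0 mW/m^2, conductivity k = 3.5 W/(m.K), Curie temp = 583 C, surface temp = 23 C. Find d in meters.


T_Curie - T_surf = 583 - 23 = 560 C
Convert q to W/m^2: 98.0 mW/m^2 = 0.098 W/m^2
d = 560 * 3.5 / 0.098 = 20000.0 m

20000.0


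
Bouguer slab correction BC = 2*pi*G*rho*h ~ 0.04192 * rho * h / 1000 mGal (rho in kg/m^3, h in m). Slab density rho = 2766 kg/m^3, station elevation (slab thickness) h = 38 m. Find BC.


BC = 0.04192 * rho * h / 1000
= 0.04192 * 2766 * 38 / 1000
= 4.4061 mGal

4.4061


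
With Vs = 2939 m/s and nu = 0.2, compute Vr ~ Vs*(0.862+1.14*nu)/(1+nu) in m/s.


Numerator factor = 0.862 + 1.14*0.2 = 1.09
Denominator = 1 + 0.2 = 1.2
Vr = 2939 * 1.09 / 1.2 = 2669.59 m/s

2669.59


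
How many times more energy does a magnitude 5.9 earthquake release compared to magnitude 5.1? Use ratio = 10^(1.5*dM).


M2 - M1 = 5.9 - 5.1 = 0.8
1.5 * 0.8 = 1.2
ratio = 10^1.2 = 15.85

15.85


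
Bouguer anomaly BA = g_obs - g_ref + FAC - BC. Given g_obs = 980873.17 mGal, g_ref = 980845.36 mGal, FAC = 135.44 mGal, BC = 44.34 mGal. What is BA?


BA = g_obs - g_ref + FAC - BC
= 980873.17 - 980845.36 + 135.44 - 44.34
= 118.91 mGal

118.91


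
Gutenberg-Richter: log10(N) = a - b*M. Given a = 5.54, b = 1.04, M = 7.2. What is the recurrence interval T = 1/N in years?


log10(N) = 5.54 - 1.04*7.2 = -1.948
N = 10^-1.948 = 0.011272
T = 1/N = 1/0.011272 = 88.7156 years

88.7156


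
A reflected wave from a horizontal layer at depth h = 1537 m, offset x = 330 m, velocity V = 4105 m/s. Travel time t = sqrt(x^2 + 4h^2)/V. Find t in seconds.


x^2 + 4h^2 = 330^2 + 4*1537^2 = 108900 + 9449476 = 9558376
sqrt(9558376) = 3091.6623
t = 3091.6623 / 4105 = 0.7531 s

0.7531


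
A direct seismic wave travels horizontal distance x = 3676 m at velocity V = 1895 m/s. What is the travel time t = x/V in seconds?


t = x / V
= 3676 / 1895
= 1.9398 s

1.9398


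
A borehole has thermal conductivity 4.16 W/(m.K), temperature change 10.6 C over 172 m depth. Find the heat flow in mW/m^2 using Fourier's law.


q = k * dT / dz * 1000
= 4.16 * 10.6 / 172 * 1000
= 0.256372 * 1000
= 256.3721 mW/m^2

256.3721


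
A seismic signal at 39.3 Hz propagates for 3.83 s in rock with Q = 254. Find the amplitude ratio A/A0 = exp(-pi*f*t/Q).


pi*f*t/Q = pi*39.3*3.83/254 = 1.86169
A/A0 = exp(-1.86169) = 0.15541

0.15541


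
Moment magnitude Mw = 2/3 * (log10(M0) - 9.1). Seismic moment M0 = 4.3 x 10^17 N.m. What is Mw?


log10(M0) = log10(4.3 x 10^17) = 17.6335
Mw = 2/3 * (17.6335 - 9.1)
= 2/3 * 8.5335
= 5.69

5.69


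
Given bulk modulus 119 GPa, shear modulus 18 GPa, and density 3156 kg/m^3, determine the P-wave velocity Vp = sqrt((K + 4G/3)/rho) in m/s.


First compute the effective modulus:
K + 4G/3 = 119e9 + 4*18e9/3 = 143000000000.0 Pa
Then divide by density:
143000000000.0 / 3156 = 45310519.6451 Pa/(kg/m^3)
Take the square root:
Vp = sqrt(45310519.6451) = 6731.31 m/s

6731.31


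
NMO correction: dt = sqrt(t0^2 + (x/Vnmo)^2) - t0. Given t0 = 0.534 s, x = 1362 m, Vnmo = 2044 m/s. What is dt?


x/Vnmo = 1362/2044 = 0.666341
(x/Vnmo)^2 = 0.44401
t0^2 = 0.285156
sqrt(0.285156 + 0.44401) = 0.853912
dt = 0.853912 - 0.534 = 0.319912

0.319912


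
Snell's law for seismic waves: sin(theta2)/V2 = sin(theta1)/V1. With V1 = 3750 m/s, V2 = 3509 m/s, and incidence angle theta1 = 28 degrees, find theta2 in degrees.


sin(theta1) = sin(28 deg) = 0.469472
sin(theta2) = V2/V1 * sin(theta1) = 3509/3750 * 0.469472 = 0.4393
theta2 = arcsin(0.4393) = 26.0592 degrees

26.0592


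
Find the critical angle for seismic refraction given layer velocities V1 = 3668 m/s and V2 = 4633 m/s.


V1/V2 = 3668/4633 = 0.791712
theta_c = arcsin(0.791712) = 52.3458 degrees

52.3458


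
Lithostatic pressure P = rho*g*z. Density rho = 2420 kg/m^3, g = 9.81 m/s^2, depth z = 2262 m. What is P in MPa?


P = rho * g * z / 1e6
= 2420 * 9.81 * 2262 / 1e6
= 53700332.4 / 1e6
= 53.7003 MPa

53.7003


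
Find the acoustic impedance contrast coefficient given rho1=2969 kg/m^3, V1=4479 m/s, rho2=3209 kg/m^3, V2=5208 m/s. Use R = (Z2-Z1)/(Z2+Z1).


Z1 = 2969 * 4479 = 13298151
Z2 = 3209 * 5208 = 16712472
R = (16712472 - 13298151) / (16712472 + 13298151) = 3414321 / 30010623 = 0.1138

0.1138


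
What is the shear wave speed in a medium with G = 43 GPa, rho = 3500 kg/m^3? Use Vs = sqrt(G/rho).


Convert G to Pa: G = 43e9 Pa
Compute G/rho = 43e9 / 3500 = 12285714.2857
Vs = sqrt(12285714.2857) = 3505.1 m/s

3505.1


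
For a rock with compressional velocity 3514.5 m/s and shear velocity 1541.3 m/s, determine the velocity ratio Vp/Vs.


Vp/Vs = 3514.5 / 1541.3
= 2.2802

2.2802


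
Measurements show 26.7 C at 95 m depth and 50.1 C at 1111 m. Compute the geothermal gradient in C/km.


dT = 50.1 - 26.7 = 23.4 C
dz = 1111 - 95 = 1016 m
gradient = dT/dz * 1000 = 23.4/1016 * 1000 = 23.0315 C/km

23.0315


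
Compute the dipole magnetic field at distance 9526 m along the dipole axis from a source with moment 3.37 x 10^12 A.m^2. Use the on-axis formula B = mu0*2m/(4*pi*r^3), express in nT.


m = 3.37 x 10^12 = 3370000000000 A.m^2
2m = 6740000000000 A.m^2
r^3 = 9526^3 = 864433783576
B = (4pi*10^-7) * 6740000000000 / (4*pi * 864433783576) * 1e9
= 8469733.794078 / 10862795295988.76 * 1e9
= 779.7011 nT

779.7011


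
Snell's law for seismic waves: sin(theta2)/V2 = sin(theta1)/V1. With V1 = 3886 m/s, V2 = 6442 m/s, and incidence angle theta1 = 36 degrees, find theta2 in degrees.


sin(theta1) = sin(36 deg) = 0.587785
sin(theta2) = V2/V1 * sin(theta1) = 6442/3886 * 0.587785 = 0.974399
theta2 = arcsin(0.974399) = 77.0072 degrees

77.0072


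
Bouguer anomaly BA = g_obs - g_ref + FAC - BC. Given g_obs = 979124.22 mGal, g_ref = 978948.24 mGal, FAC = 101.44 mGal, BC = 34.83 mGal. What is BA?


BA = g_obs - g_ref + FAC - BC
= 979124.22 - 978948.24 + 101.44 - 34.83
= 242.59 mGal

242.59


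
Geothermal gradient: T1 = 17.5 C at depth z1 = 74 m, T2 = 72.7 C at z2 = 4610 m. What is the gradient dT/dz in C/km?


dT = 72.7 - 17.5 = 55.2 C
dz = 4610 - 74 = 4536 m
gradient = dT/dz * 1000 = 55.2/4536 * 1000 = 12.1693 C/km

12.1693


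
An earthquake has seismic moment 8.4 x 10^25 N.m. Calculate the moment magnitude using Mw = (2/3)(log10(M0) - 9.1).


log10(M0) = log10(8.4 x 10^25) = 25.9243
Mw = 2/3 * (25.9243 - 9.1)
= 2/3 * 16.8243
= 11.22

11.22


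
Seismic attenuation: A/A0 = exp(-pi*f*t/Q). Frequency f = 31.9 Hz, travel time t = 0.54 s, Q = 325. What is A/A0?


pi*f*t/Q = pi*31.9*0.54/325 = 0.166514
A/A0 = exp(-0.166514) = 0.846611

0.846611


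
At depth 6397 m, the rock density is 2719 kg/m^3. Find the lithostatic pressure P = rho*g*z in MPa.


P = rho * g * z / 1e6
= 2719 * 9.81 * 6397 / 1e6
= 170629675.83 / 1e6
= 170.6297 MPa

170.6297


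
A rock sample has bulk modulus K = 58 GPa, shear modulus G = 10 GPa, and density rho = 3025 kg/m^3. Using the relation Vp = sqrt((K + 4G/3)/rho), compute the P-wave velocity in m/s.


First compute the effective modulus:
K + 4G/3 = 58e9 + 4*10e9/3 = 71333333333.33 Pa
Then divide by density:
71333333333.33 / 3025 = 23581267.2176 Pa/(kg/m^3)
Take the square root:
Vp = sqrt(23581267.2176) = 4856.05 m/s

4856.05


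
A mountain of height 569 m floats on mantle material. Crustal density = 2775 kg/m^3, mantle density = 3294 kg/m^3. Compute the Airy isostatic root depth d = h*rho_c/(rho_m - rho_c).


rho_m - rho_c = 3294 - 2775 = 519
d = 569 * 2775 / 519
= 1578975 / 519
= 3042.34 m

3042.34


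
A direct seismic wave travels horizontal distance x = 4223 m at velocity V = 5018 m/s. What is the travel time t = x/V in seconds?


t = x / V
= 4223 / 5018
= 0.8416 s

0.8416


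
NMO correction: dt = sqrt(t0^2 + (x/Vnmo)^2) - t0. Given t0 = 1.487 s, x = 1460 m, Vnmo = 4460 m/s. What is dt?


x/Vnmo = 1460/4460 = 0.327354
(x/Vnmo)^2 = 0.107161
t0^2 = 2.211169
sqrt(2.211169 + 0.107161) = 1.522606
dt = 1.522606 - 1.487 = 0.035606

0.035606


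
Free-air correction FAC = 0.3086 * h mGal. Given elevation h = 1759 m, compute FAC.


FAC = 0.3086 * h
= 0.3086 * 1759
= 542.8274 mGal

542.8274


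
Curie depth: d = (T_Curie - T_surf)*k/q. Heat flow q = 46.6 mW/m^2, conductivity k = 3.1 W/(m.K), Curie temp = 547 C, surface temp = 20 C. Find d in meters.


T_Curie - T_surf = 547 - 20 = 527 C
Convert q to W/m^2: 46.6 mW/m^2 = 0.0466 W/m^2
d = 527 * 3.1 / 0.0466 = 35057.94 m

35057.94


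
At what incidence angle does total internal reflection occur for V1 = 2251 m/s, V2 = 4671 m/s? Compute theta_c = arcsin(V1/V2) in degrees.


V1/V2 = 2251/4671 = 0.48191
theta_c = arcsin(0.48191) = 28.8102 degrees

28.8102


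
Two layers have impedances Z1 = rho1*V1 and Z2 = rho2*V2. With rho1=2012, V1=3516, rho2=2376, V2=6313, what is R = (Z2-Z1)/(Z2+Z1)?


Z1 = 2012 * 3516 = 7074192
Z2 = 2376 * 6313 = 14999688
R = (14999688 - 7074192) / (14999688 + 7074192) = 7925496 / 22073880 = 0.359

0.359


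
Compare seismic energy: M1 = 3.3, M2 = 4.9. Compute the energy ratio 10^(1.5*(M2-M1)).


M2 - M1 = 4.9 - 3.3 = 1.6
1.5 * 1.6 = 2.4
ratio = 10^2.4 = 251.19

251.19


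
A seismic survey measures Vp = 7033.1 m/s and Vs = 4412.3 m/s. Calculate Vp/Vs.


Vp/Vs = 7033.1 / 4412.3
= 1.594

1.594


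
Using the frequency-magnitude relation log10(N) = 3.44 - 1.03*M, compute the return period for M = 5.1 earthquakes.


log10(N) = 3.44 - 1.03*5.1 = -1.813
N = 10^-1.813 = 0.015382
T = 1/N = 1/0.015382 = 65.013 years

65.013


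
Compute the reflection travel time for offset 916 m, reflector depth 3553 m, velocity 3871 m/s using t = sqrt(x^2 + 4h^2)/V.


x^2 + 4h^2 = 916^2 + 4*3553^2 = 839056 + 50495236 = 51334292
sqrt(51334292) = 7164.7953
t = 7164.7953 / 3871 = 1.8509 s

1.8509


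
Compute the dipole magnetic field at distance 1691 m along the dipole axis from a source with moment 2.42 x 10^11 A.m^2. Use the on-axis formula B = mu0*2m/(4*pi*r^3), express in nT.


m = 2.42 x 10^11 = 242000000000 A.m^2
2m = 484000000000 A.m^2
r^3 = 1691^3 = 4835382371
B = (4pi*10^-7) * 484000000000 / (4*pi * 4835382371) * 1e9
= 608212.337735 / 60763206936.12 * 1e9
= 10009.5497 nT

10009.5497


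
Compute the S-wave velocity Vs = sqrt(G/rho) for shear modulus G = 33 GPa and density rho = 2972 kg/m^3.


Convert G to Pa: G = 33e9 Pa
Compute G/rho = 33e9 / 2972 = 11103633.9166
Vs = sqrt(11103633.9166) = 3332.21 m/s

3332.21


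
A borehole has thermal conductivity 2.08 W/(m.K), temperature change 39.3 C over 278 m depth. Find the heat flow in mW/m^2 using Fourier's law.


q = k * dT / dz * 1000
= 2.08 * 39.3 / 278 * 1000
= 0.294043 * 1000
= 294.0432 mW/m^2

294.0432


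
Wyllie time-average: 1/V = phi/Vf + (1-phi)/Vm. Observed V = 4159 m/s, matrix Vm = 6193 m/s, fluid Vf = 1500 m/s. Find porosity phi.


1/V - 1/Vm = 1/4159 - 1/6193 = 7.897e-05
1/Vf - 1/Vm = 1/1500 - 1/6193 = 0.00050519
phi = 7.897e-05 / 0.00050519 = 0.1563

0.1563


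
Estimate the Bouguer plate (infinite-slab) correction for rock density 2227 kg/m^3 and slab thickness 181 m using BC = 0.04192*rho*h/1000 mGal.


BC = 0.04192 * rho * h / 1000
= 0.04192 * 2227 * 181 / 1000
= 16.8974 mGal

16.8974


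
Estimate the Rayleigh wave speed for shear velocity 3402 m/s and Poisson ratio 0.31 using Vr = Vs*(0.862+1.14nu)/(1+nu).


Numerator factor = 0.862 + 1.14*0.31 = 1.2154
Denominator = 1 + 0.31 = 1.31
Vr = 3402 * 1.2154 / 1.31 = 3156.33 m/s

3156.33


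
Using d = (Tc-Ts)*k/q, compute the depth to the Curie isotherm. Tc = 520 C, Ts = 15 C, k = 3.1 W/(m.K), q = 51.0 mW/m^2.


T_Curie - T_surf = 520 - 15 = 505 C
Convert q to W/m^2: 51.0 mW/m^2 = 0.051 W/m^2
d = 505 * 3.1 / 0.051 = 30696.08 m

30696.08


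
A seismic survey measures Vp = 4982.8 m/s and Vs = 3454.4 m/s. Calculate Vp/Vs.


Vp/Vs = 4982.8 / 3454.4
= 1.4425

1.4425


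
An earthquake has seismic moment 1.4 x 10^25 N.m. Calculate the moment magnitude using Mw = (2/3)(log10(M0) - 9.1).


log10(M0) = log10(1.4 x 10^25) = 25.1461
Mw = 2/3 * (25.1461 - 9.1)
= 2/3 * 16.0461
= 10.7

10.7


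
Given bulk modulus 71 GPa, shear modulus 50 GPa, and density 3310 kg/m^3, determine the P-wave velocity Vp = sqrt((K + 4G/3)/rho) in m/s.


First compute the effective modulus:
K + 4G/3 = 71e9 + 4*50e9/3 = 137666666666.67 Pa
Then divide by density:
137666666666.67 / 3310 = 41591137.9658 Pa/(kg/m^3)
Take the square root:
Vp = sqrt(41591137.9658) = 6449.12 m/s

6449.12


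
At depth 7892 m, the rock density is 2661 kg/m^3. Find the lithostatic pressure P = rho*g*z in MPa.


P = rho * g * z / 1e6
= 2661 * 9.81 * 7892 / 1e6
= 206016003.72 / 1e6
= 206.016 MPa

206.016


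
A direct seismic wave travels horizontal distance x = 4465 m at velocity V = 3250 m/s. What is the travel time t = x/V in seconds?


t = x / V
= 4465 / 3250
= 1.3738 s

1.3738


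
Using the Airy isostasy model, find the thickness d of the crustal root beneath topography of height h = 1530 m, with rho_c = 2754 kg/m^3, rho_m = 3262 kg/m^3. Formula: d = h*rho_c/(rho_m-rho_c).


rho_m - rho_c = 3262 - 2754 = 508
d = 1530 * 2754 / 508
= 4213620 / 508
= 8294.53 m

8294.53


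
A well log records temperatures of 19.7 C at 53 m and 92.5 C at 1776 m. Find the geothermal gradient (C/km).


dT = 92.5 - 19.7 = 72.8 C
dz = 1776 - 53 = 1723 m
gradient = dT/dz * 1000 = 72.8/1723 * 1000 = 42.2519 C/km

42.2519


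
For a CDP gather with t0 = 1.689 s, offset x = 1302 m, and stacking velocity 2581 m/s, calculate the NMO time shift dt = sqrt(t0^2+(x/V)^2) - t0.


x/Vnmo = 1302/2581 = 0.504456
(x/Vnmo)^2 = 0.254475
t0^2 = 2.852721
sqrt(2.852721 + 0.254475) = 1.762724
dt = 1.762724 - 1.689 = 0.073724

0.073724


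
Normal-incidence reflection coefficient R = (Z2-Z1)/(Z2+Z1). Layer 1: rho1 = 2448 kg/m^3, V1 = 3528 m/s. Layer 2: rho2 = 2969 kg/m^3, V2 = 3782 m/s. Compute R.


Z1 = 2448 * 3528 = 8636544
Z2 = 2969 * 3782 = 11228758
R = (11228758 - 8636544) / (11228758 + 8636544) = 2592214 / 19865302 = 0.1305

0.1305


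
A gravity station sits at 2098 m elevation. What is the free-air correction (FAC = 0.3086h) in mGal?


FAC = 0.3086 * h
= 0.3086 * 2098
= 647.4428 mGal

647.4428


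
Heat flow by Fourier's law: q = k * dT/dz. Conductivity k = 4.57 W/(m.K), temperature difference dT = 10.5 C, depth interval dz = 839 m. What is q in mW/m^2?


q = k * dT / dz * 1000
= 4.57 * 10.5 / 839 * 1000
= 0.057193 * 1000
= 57.1931 mW/m^2

57.1931


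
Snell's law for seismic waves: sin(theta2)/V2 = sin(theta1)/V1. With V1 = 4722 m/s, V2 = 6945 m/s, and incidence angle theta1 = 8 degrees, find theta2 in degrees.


sin(theta1) = sin(8 deg) = 0.139173
sin(theta2) = V2/V1 * sin(theta1) = 6945/4722 * 0.139173 = 0.204692
theta2 = arcsin(0.204692) = 11.8115 degrees

11.8115


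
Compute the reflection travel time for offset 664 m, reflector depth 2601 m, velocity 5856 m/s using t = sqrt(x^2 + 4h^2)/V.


x^2 + 4h^2 = 664^2 + 4*2601^2 = 440896 + 27060804 = 27501700
sqrt(27501700) = 5244.2063
t = 5244.2063 / 5856 = 0.8955 s

0.8955


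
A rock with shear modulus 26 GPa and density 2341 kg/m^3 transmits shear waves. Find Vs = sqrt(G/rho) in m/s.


Convert G to Pa: G = 26e9 Pa
Compute G/rho = 26e9 / 2341 = 11106364.8014
Vs = sqrt(11106364.8014) = 3332.62 m/s

3332.62


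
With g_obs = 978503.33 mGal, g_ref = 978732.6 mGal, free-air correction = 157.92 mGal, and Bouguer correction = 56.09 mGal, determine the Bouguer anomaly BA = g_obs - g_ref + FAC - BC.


BA = g_obs - g_ref + FAC - BC
= 978503.33 - 978732.6 + 157.92 - 56.09
= -127.44 mGal

-127.44


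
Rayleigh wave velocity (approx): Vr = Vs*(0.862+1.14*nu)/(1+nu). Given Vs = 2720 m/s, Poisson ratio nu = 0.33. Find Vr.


Numerator factor = 0.862 + 1.14*0.33 = 1.2382
Denominator = 1 + 0.33 = 1.33
Vr = 2720 * 1.2382 / 1.33 = 2532.26 m/s

2532.26


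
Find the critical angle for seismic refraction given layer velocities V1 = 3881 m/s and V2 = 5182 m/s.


V1/V2 = 3881/5182 = 0.748939
theta_c = arcsin(0.748939) = 48.4985 degrees

48.4985


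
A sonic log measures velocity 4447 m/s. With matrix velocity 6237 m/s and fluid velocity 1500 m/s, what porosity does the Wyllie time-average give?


1/V - 1/Vm = 1/4447 - 1/6237 = 6.454e-05
1/Vf - 1/Vm = 1/1500 - 1/6237 = 0.00050633
phi = 6.454e-05 / 0.00050633 = 0.1275

0.1275


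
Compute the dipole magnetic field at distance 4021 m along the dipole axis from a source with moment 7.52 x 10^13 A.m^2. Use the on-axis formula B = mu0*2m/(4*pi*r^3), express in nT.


m = 7.52 x 10^13 = 75200000000000 A.m^2
2m = 150400000000000 A.m^2
r^3 = 4021^3 = 65013301261
B = (4pi*10^-7) * 150400000000000 / (4*pi * 65013301261) * 1e9
= 188998214.039962 / 816981238508.71 * 1e9
= 231337.2757 nT

231337.2757


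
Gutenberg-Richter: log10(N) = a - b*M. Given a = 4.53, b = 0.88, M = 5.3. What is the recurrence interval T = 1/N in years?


log10(N) = 4.53 - 0.88*5.3 = -0.134
N = 10^-0.134 = 0.734514
T = 1/N = 1/0.734514 = 1.3614 years

1.3614


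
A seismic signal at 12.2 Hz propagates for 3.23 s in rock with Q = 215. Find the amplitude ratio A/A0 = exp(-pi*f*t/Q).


pi*f*t/Q = pi*12.2*3.23/215 = 0.575803
A/A0 = exp(-0.575803) = 0.562253

0.562253


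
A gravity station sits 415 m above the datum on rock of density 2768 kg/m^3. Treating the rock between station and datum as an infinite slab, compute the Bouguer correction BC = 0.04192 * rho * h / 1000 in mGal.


BC = 0.04192 * rho * h / 1000
= 0.04192 * 2768 * 415 / 1000
= 48.1543 mGal

48.1543


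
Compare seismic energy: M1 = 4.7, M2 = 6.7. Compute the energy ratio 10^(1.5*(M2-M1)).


M2 - M1 = 6.7 - 4.7 = 2.0
1.5 * 2.0 = 3.0
ratio = 10^3.0 = 1000.0

1000.0


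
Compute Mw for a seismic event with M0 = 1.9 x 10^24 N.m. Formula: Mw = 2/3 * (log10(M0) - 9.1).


log10(M0) = log10(1.9 x 10^24) = 24.2788
Mw = 2/3 * (24.2788 - 9.1)
= 2/3 * 15.1788
= 10.12

10.12


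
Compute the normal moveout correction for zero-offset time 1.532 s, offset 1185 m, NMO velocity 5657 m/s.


x/Vnmo = 1185/5657 = 0.209475
(x/Vnmo)^2 = 0.04388
t0^2 = 2.347024
sqrt(2.347024 + 0.04388) = 1.546255
dt = 1.546255 - 1.532 = 0.014255

0.014255


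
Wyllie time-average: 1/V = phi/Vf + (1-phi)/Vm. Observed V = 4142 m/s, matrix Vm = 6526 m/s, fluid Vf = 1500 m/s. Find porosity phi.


1/V - 1/Vm = 1/4142 - 1/6526 = 8.82e-05
1/Vf - 1/Vm = 1/1500 - 1/6526 = 0.00051343
phi = 8.82e-05 / 0.00051343 = 0.1718

0.1718


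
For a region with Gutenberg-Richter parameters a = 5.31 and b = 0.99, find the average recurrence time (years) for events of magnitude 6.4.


log10(N) = 5.31 - 0.99*6.4 = -1.026
N = 10^-1.026 = 0.094189
T = 1/N = 1/0.094189 = 10.617 years

10.617


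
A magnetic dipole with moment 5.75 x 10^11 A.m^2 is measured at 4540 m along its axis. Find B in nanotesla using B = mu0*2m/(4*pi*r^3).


m = 5.75 x 10^11 = 575000000000 A.m^2
2m = 1150000000000 A.m^2
r^3 = 4540^3 = 93576664000
B = (4pi*10^-7) * 1150000000000 / (4*pi * 93576664000) * 1e9
= 1445132.620651 / 1175919040679.36 * 1e9
= 1228.9389 nT

1228.9389


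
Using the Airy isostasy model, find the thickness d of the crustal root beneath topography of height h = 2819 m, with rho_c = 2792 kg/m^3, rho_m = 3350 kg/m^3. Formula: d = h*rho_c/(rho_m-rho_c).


rho_m - rho_c = 3350 - 2792 = 558
d = 2819 * 2792 / 558
= 7870648 / 558
= 14105.1 m

14105.1


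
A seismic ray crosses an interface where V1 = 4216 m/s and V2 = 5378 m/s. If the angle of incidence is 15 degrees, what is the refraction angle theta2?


sin(theta1) = sin(15 deg) = 0.258819
sin(theta2) = V2/V1 * sin(theta1) = 5378/4216 * 0.258819 = 0.330154
theta2 = arcsin(0.330154) = 19.2781 degrees

19.2781


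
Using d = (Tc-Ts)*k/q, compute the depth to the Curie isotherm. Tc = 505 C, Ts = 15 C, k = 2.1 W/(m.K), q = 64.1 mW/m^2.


T_Curie - T_surf = 505 - 15 = 490 C
Convert q to W/m^2: 64.1 mW/m^2 = 0.0641 W/m^2
d = 490 * 2.1 / 0.0641 = 16053.04 m

16053.04


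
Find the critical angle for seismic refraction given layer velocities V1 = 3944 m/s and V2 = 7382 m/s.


V1/V2 = 3944/7382 = 0.534273
theta_c = arcsin(0.534273) = 32.2946 degrees

32.2946


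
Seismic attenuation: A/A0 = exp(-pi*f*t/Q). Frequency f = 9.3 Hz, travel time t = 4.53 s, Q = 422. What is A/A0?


pi*f*t/Q = pi*9.3*4.53/422 = 0.313631
A/A0 = exp(-0.313631) = 0.730789

0.730789


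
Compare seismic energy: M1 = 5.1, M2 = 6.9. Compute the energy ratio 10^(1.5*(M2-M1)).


M2 - M1 = 6.9 - 5.1 = 1.8
1.5 * 1.8 = 2.7
ratio = 10^2.7 = 501.19

501.19


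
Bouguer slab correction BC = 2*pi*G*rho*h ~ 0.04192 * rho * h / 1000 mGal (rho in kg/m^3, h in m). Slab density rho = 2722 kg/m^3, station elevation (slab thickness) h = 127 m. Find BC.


BC = 0.04192 * rho * h / 1000
= 0.04192 * 2722 * 127 / 1000
= 14.4915 mGal

14.4915


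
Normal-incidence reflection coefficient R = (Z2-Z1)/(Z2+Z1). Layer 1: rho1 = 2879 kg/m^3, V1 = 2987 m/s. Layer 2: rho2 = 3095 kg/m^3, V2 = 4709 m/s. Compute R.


Z1 = 2879 * 2987 = 8599573
Z2 = 3095 * 4709 = 14574355
R = (14574355 - 8599573) / (14574355 + 8599573) = 5974782 / 23173928 = 0.2578

0.2578


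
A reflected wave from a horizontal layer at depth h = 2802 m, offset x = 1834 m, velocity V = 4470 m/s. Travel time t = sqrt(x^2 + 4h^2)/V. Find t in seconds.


x^2 + 4h^2 = 1834^2 + 4*2802^2 = 3363556 + 31404816 = 34768372
sqrt(34768372) = 5896.4711
t = 5896.4711 / 4470 = 1.3191 s

1.3191


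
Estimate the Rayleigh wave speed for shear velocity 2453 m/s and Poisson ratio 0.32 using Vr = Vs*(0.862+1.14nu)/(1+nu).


Numerator factor = 0.862 + 1.14*0.32 = 1.2268
Denominator = 1 + 0.32 = 1.32
Vr = 2453 * 1.2268 / 1.32 = 2279.8 m/s

2279.8


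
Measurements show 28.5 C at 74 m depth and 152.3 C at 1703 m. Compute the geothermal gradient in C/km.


dT = 152.3 - 28.5 = 123.8 C
dz = 1703 - 74 = 1629 m
gradient = dT/dz * 1000 = 123.8/1629 * 1000 = 75.9975 C/km

75.9975


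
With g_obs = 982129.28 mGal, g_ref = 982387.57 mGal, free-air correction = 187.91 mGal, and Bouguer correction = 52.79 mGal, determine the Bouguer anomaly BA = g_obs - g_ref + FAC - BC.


BA = g_obs - g_ref + FAC - BC
= 982129.28 - 982387.57 + 187.91 - 52.79
= -123.17 mGal

-123.17


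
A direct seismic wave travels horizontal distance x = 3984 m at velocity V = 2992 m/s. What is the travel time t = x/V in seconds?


t = x / V
= 3984 / 2992
= 1.3316 s

1.3316


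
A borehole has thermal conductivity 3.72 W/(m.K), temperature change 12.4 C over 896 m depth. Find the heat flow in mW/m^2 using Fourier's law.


q = k * dT / dz * 1000
= 3.72 * 12.4 / 896 * 1000
= 0.051482 * 1000
= 51.4821 mW/m^2

51.4821


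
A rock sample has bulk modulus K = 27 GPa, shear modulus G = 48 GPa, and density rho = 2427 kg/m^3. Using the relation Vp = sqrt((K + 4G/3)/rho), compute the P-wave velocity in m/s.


First compute the effective modulus:
K + 4G/3 = 27e9 + 4*48e9/3 = 91000000000.0 Pa
Then divide by density:
91000000000.0 / 2427 = 37494849.6086 Pa/(kg/m^3)
Take the square root:
Vp = sqrt(37494849.6086) = 6123.3 m/s

6123.3


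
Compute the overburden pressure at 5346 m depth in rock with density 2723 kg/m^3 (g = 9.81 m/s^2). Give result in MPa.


P = rho * g * z / 1e6
= 2723 * 9.81 * 5346 / 1e6
= 142805719.98 / 1e6
= 142.8057 MPa

142.8057


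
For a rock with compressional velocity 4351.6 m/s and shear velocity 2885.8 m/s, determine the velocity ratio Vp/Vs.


Vp/Vs = 4351.6 / 2885.8
= 1.5079

1.5079


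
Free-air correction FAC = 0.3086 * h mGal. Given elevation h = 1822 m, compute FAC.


FAC = 0.3086 * h
= 0.3086 * 1822
= 562.2692 mGal

562.2692


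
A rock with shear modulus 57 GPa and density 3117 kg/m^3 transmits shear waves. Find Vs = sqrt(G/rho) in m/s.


Convert G to Pa: G = 57e9 Pa
Compute G/rho = 57e9 / 3117 = 18286814.2445
Vs = sqrt(18286814.2445) = 4276.31 m/s

4276.31


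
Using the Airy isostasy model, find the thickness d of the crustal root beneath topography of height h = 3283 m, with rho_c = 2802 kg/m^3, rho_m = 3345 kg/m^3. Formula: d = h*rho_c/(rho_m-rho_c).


rho_m - rho_c = 3345 - 2802 = 543
d = 3283 * 2802 / 543
= 9198966 / 543
= 16941.01 m

16941.01


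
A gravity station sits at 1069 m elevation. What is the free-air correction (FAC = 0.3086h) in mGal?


FAC = 0.3086 * h
= 0.3086 * 1069
= 329.8934 mGal

329.8934


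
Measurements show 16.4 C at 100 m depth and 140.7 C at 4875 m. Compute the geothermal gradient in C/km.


dT = 140.7 - 16.4 = 124.3 C
dz = 4875 - 100 = 4775 m
gradient = dT/dz * 1000 = 124.3/4775 * 1000 = 26.0314 C/km

26.0314


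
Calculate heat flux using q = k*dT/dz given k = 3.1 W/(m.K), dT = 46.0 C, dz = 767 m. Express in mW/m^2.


q = k * dT / dz * 1000
= 3.1 * 46.0 / 767 * 1000
= 0.185919 * 1000
= 185.9192 mW/m^2

185.9192


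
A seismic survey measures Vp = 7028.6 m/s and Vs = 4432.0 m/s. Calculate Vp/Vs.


Vp/Vs = 7028.6 / 4432.0
= 1.5859

1.5859


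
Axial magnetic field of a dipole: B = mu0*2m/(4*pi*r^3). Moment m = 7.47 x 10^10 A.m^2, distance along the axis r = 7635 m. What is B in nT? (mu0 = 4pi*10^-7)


m = 7.47 x 10^10 = 74700000000 A.m^2
2m = 149400000000 A.m^2
r^3 = 7635^3 = 445068772875
B = (4pi*10^-7) * 149400000000 / (4*pi * 445068772875) * 1e9
= 187741.576979 / 5592899148825.3 * 1e9
= 33.5678 nT

33.5678


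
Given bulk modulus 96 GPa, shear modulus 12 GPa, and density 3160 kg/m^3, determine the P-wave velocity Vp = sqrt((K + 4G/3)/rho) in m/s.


First compute the effective modulus:
K + 4G/3 = 96e9 + 4*12e9/3 = 112000000000.0 Pa
Then divide by density:
112000000000.0 / 3160 = 35443037.9747 Pa/(kg/m^3)
Take the square root:
Vp = sqrt(35443037.9747) = 5953.41 m/s

5953.41


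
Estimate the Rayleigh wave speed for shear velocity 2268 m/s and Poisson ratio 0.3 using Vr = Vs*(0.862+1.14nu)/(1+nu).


Numerator factor = 0.862 + 1.14*0.3 = 1.204
Denominator = 1 + 0.3 = 1.3
Vr = 2268 * 1.204 / 1.3 = 2100.52 m/s

2100.52


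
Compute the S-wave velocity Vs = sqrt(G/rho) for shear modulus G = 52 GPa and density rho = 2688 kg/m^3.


Convert G to Pa: G = 52e9 Pa
Compute G/rho = 52e9 / 2688 = 19345238.0952
Vs = sqrt(19345238.0952) = 4398.32 m/s

4398.32


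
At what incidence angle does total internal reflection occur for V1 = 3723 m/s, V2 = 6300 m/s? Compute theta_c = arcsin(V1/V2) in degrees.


V1/V2 = 3723/6300 = 0.590952
theta_c = arcsin(0.590952) = 36.2246 degrees

36.2246


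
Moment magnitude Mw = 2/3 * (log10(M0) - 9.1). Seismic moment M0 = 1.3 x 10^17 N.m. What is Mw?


log10(M0) = log10(1.3 x 10^17) = 17.1139
Mw = 2/3 * (17.1139 - 9.1)
= 2/3 * 8.0139
= 5.34

5.34


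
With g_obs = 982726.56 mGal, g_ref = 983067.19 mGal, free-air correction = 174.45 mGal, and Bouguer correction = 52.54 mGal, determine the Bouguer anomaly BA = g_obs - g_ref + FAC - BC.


BA = g_obs - g_ref + FAC - BC
= 982726.56 - 983067.19 + 174.45 - 52.54
= -218.72 mGal

-218.72


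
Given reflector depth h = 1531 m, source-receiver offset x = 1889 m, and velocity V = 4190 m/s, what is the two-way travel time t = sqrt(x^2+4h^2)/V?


x^2 + 4h^2 = 1889^2 + 4*1531^2 = 3568321 + 9375844 = 12944165
sqrt(12944165) = 3597.8
t = 3597.8 / 4190 = 0.8587 s

0.8587


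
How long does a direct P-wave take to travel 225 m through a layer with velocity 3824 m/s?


t = x / V
= 225 / 3824
= 0.0588 s

0.0588


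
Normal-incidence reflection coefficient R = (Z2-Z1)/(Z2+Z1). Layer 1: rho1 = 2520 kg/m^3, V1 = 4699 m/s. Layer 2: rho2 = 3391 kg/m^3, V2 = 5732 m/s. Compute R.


Z1 = 2520 * 4699 = 11841480
Z2 = 3391 * 5732 = 19437212
R = (19437212 - 11841480) / (19437212 + 11841480) = 7595732 / 31278692 = 0.2428

0.2428


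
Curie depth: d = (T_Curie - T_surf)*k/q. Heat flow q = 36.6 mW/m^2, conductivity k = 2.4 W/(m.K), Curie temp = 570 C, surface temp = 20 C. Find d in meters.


T_Curie - T_surf = 570 - 20 = 550 C
Convert q to W/m^2: 36.6 mW/m^2 = 0.0366 W/m^2
d = 550 * 2.4 / 0.0366 = 36065.57 m

36065.57


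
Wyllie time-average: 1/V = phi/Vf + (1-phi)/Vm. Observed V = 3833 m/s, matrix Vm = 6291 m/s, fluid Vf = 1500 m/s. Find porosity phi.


1/V - 1/Vm = 1/3833 - 1/6291 = 0.00010194
1/Vf - 1/Vm = 1/1500 - 1/6291 = 0.00050771
phi = 0.00010194 / 0.00050771 = 0.2008

0.2008


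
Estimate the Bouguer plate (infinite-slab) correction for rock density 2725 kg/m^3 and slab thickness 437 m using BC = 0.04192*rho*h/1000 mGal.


BC = 0.04192 * rho * h / 1000
= 0.04192 * 2725 * 437 / 1000
= 49.9194 mGal

49.9194


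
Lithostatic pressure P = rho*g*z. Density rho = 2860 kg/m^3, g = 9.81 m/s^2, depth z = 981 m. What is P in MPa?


P = rho * g * z / 1e6
= 2860 * 9.81 * 981 / 1e6
= 27523524.6 / 1e6
= 27.5235 MPa

27.5235


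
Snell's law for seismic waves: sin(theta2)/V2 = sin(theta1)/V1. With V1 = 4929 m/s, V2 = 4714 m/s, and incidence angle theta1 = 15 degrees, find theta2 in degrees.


sin(theta1) = sin(15 deg) = 0.258819
sin(theta2) = V2/V1 * sin(theta1) = 4714/4929 * 0.258819 = 0.24753
theta2 = arcsin(0.24753) = 14.3314 degrees

14.3314


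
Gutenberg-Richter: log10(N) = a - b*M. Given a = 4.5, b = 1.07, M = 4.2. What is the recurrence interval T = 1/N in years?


log10(N) = 4.5 - 1.07*4.2 = 0.006
N = 10^0.006 = 1.013911
T = 1/N = 1/1.013911 = 0.9863 years

0.9863


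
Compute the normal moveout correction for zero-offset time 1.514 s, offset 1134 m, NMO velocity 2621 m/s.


x/Vnmo = 1134/2621 = 0.432659
(x/Vnmo)^2 = 0.187194
t0^2 = 2.292196
sqrt(2.292196 + 0.187194) = 1.574608
dt = 1.574608 - 1.514 = 0.060608

0.060608


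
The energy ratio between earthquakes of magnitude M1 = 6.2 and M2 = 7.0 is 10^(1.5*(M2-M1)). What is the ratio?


M2 - M1 = 7.0 - 6.2 = 0.8
1.5 * 0.8 = 1.2
ratio = 10^1.2 = 15.85

15.85


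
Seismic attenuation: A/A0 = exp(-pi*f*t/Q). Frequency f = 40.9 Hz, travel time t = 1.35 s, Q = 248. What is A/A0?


pi*f*t/Q = pi*40.9*1.35/248 = 0.699448
A/A0 = exp(-0.699448) = 0.49686

0.49686


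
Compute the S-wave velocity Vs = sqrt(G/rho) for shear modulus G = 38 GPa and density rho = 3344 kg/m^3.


Convert G to Pa: G = 38e9 Pa
Compute G/rho = 38e9 / 3344 = 11363636.3636
Vs = sqrt(11363636.3636) = 3371.0 m/s

3371.0


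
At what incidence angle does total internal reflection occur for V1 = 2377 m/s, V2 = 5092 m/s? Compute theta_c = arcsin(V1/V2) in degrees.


V1/V2 = 2377/5092 = 0.466811
theta_c = arcsin(0.466811) = 27.8275 degrees

27.8275


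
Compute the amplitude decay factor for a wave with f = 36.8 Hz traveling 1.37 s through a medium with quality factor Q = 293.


pi*f*t/Q = pi*36.8*1.37/293 = 0.540568
A/A0 = exp(-0.540568) = 0.582417

0.582417
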